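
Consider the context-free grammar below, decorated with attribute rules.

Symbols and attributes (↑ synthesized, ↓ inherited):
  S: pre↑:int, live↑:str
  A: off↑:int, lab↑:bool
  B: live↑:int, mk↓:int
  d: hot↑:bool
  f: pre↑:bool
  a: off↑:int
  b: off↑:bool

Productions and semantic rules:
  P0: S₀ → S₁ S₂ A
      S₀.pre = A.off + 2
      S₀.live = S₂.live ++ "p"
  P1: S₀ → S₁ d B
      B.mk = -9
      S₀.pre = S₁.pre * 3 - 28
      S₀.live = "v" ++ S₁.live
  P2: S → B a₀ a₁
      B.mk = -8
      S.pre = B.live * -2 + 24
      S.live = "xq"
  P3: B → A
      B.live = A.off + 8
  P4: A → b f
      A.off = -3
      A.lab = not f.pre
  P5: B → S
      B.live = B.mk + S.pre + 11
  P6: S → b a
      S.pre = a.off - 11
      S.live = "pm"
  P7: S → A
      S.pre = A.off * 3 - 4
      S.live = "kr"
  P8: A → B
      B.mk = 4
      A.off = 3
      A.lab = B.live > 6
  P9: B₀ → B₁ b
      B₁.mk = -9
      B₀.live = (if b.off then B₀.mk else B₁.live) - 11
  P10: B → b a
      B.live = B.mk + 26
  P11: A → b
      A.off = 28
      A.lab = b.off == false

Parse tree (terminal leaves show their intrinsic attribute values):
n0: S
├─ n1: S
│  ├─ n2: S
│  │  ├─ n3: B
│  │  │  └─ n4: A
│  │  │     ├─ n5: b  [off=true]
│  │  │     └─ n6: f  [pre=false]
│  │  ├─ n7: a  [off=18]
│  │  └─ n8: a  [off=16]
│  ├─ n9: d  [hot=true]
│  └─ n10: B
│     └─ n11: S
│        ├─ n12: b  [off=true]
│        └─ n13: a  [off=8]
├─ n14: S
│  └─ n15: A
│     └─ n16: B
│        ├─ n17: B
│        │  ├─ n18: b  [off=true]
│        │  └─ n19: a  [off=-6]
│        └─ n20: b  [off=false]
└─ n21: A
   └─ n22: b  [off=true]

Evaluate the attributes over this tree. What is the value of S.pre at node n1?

14

1. n3.mk = -8  [-8]
2. n5.off = true  [terminal]
3. n6.pre = false  [terminal]
4. n4.off = -3  [-3]
5. n4.lab = true  [not f.pre]
6. n3.live = 5  [A.off + 8]
7. n7.off = 18  [terminal]
8. n8.off = 16  [terminal]
9. n2.pre = 14  [B.live * -2 + 24]
10. n2.live = "xq"  ["xq"]
11. n9.hot = true  [terminal]
12. n10.mk = -9  [-9]
13. n12.off = true  [terminal]
14. n13.off = 8  [terminal]
15. n11.pre = -3  [a.off - 11]
16. n11.live = "pm"  ["pm"]
17. n10.live = -1  [B.mk + S.pre + 11]
18. n1.pre = 14  [S₁.pre * 3 - 28]
19. n1.live = "vxq"  ["v" ++ S₁.live]
20. n16.mk = 4  [4]
21. n17.mk = -9  [-9]
22. n18.off = true  [terminal]
23. n19.off = -6  [terminal]
24. n17.live = 17  [B.mk + 26]
25. n20.off = false  [terminal]
26. n16.live = 6  [(if b.off then B₀.mk else B₁.live) - 11]
27. n15.off = 3  [3]
28. n15.lab = false  [B.live > 6]
29. n14.pre = 5  [A.off * 3 - 4]
30. n14.live = "kr"  ["kr"]
31. n22.off = true  [terminal]
32. n21.off = 28  [28]
33. n21.lab = false  [b.off == false]
34. n0.pre = 30  [A.off + 2]
35. n0.live = "krp"  [S₂.live ++ "p"]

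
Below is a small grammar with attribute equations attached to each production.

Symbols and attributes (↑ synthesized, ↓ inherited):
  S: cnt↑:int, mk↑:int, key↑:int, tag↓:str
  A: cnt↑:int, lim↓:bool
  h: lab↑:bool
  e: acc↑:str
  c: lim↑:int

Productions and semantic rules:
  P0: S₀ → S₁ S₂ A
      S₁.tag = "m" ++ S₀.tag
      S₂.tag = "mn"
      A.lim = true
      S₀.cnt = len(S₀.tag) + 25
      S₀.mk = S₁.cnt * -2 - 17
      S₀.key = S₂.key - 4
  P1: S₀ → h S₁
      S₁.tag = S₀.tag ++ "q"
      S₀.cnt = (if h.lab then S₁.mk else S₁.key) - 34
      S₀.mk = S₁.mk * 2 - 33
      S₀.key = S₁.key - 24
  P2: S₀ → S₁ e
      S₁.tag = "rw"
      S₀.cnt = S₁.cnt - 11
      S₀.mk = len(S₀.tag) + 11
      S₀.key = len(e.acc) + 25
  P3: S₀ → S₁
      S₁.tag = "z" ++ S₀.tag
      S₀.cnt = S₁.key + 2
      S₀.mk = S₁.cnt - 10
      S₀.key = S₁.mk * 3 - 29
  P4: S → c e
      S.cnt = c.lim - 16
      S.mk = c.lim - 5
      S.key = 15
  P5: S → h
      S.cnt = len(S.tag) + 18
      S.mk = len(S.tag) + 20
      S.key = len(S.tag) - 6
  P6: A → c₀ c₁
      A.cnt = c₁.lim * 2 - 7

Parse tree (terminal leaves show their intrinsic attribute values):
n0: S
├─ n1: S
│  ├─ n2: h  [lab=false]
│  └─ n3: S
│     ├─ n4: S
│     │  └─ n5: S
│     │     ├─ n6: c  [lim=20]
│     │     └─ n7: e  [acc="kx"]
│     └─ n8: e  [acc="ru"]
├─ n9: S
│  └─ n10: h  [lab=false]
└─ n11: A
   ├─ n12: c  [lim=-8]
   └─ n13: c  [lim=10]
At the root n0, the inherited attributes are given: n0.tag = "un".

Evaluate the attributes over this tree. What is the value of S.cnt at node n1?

1. n0.tag = "un"  [given at root]
2. n1.tag = "mun"  ["m" ++ S₀.tag]
3. n2.lab = false  [terminal]
4. n3.tag = "munq"  [S₀.tag ++ "q"]
5. n4.tag = "rw"  ["rw"]
6. n5.tag = "zrw"  ["z" ++ S₀.tag]
7. n6.lim = 20  [terminal]
8. n7.acc = "kx"  [terminal]
9. n5.cnt = 4  [c.lim - 16]
10. n5.mk = 15  [c.lim - 5]
11. n5.key = 15  [15]
12. n4.cnt = 17  [S₁.key + 2]
13. n4.mk = -6  [S₁.cnt - 10]
14. n4.key = 16  [S₁.mk * 3 - 29]
15. n8.acc = "ru"  [terminal]
16. n3.cnt = 6  [S₁.cnt - 11]
17. n3.mk = 15  [len(S₀.tag) + 11]
18. n3.key = 27  [len(e.acc) + 25]
19. n1.cnt = -7  [(if h.lab then S₁.mk else S₁.key) - 34]
20. n1.mk = -3  [S₁.mk * 2 - 33]
21. n1.key = 3  [S₁.key - 24]
22. n9.tag = "mn"  ["mn"]
23. n10.lab = false  [terminal]
24. n9.cnt = 20  [len(S.tag) + 18]
25. n9.mk = 22  [len(S.tag) + 20]
26. n9.key = -4  [len(S.tag) - 6]
27. n11.lim = true  [true]
28. n12.lim = -8  [terminal]
29. n13.lim = 10  [terminal]
30. n11.cnt = 13  [c₁.lim * 2 - 7]
31. n0.cnt = 27  [len(S₀.tag) + 25]
32. n0.mk = -3  [S₁.cnt * -2 - 17]
33. n0.key = -8  [S₂.key - 4]

-7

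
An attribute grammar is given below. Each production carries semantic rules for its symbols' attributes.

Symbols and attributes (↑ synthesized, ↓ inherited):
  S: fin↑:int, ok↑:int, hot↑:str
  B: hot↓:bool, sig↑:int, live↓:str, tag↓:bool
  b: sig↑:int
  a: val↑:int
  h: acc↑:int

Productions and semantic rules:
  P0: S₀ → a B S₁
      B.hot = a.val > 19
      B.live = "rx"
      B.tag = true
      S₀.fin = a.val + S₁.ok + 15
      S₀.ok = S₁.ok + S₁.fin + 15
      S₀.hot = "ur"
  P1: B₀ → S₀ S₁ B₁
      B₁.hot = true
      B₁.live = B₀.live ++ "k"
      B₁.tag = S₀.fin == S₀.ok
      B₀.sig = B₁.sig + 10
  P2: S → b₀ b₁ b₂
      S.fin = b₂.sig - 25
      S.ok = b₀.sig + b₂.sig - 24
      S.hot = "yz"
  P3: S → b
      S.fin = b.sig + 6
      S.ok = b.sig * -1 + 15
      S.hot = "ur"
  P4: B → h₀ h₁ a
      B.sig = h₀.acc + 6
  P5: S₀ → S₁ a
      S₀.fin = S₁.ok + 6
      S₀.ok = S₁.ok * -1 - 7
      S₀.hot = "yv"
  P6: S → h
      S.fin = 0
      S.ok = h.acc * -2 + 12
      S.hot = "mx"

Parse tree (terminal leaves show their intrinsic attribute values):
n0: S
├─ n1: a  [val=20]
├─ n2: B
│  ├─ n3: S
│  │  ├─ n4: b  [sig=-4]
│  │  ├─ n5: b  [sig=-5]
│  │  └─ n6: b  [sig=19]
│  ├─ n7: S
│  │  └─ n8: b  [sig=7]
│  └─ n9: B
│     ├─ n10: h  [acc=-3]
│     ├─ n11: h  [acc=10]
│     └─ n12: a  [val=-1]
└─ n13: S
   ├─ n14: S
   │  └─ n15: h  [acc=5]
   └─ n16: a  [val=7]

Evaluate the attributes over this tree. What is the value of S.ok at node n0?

1. n1.val = 20  [terminal]
2. n2.hot = true  [a.val > 19]
3. n2.live = "rx"  ["rx"]
4. n2.tag = true  [true]
5. n4.sig = -4  [terminal]
6. n5.sig = -5  [terminal]
7. n6.sig = 19  [terminal]
8. n3.fin = -6  [b₂.sig - 25]
9. n3.ok = -9  [b₀.sig + b₂.sig - 24]
10. n3.hot = "yz"  ["yz"]
11. n8.sig = 7  [terminal]
12. n7.fin = 13  [b.sig + 6]
13. n7.ok = 8  [b.sig * -1 + 15]
14. n7.hot = "ur"  ["ur"]
15. n9.hot = true  [true]
16. n9.live = "rxk"  [B₀.live ++ "k"]
17. n9.tag = false  [S₀.fin == S₀.ok]
18. n10.acc = -3  [terminal]
19. n11.acc = 10  [terminal]
20. n12.val = -1  [terminal]
21. n9.sig = 3  [h₀.acc + 6]
22. n2.sig = 13  [B₁.sig + 10]
23. n15.acc = 5  [terminal]
24. n14.fin = 0  [0]
25. n14.ok = 2  [h.acc * -2 + 12]
26. n14.hot = "mx"  ["mx"]
27. n16.val = 7  [terminal]
28. n13.fin = 8  [S₁.ok + 6]
29. n13.ok = -9  [S₁.ok * -1 - 7]
30. n13.hot = "yv"  ["yv"]
31. n0.fin = 26  [a.val + S₁.ok + 15]
32. n0.ok = 14  [S₁.ok + S₁.fin + 15]
33. n0.hot = "ur"  ["ur"]

14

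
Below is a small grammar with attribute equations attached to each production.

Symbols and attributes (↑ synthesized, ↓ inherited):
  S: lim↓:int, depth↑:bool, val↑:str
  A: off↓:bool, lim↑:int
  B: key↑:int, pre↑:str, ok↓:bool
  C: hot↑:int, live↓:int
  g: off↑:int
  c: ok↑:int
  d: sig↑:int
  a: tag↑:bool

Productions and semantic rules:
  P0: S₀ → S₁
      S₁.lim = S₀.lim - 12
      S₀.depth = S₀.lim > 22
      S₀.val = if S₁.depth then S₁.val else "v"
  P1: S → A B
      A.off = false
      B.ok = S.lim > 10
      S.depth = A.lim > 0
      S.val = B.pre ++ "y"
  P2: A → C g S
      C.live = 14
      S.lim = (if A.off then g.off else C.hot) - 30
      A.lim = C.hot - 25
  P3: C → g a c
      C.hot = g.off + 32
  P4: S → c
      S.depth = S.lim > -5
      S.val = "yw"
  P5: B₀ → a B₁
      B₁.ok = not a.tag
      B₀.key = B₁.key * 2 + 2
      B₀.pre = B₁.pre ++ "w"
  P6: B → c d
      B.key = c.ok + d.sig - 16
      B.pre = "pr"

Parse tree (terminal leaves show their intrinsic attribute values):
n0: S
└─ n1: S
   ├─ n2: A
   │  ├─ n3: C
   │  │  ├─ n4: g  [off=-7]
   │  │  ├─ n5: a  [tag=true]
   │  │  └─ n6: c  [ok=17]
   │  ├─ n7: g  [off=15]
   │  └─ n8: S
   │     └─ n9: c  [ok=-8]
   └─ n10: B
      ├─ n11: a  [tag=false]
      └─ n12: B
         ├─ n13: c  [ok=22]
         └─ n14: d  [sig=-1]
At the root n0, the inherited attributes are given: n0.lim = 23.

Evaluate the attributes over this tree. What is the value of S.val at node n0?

"v"

1. n0.lim = 23  [given at root]
2. n1.lim = 11  [S₀.lim - 12]
3. n2.off = false  [false]
4. n3.live = 14  [14]
5. n4.off = -7  [terminal]
6. n5.tag = true  [terminal]
7. n6.ok = 17  [terminal]
8. n3.hot = 25  [g.off + 32]
9. n7.off = 15  [terminal]
10. n8.lim = -5  [(if A.off then g.off else C.hot) - 30]
11. n9.ok = -8  [terminal]
12. n8.depth = false  [S.lim > -5]
13. n8.val = "yw"  ["yw"]
14. n2.lim = 0  [C.hot - 25]
15. n10.ok = true  [S.lim > 10]
16. n11.tag = false  [terminal]
17. n12.ok = true  [not a.tag]
18. n13.ok = 22  [terminal]
19. n14.sig = -1  [terminal]
20. n12.key = 5  [c.ok + d.sig - 16]
21. n12.pre = "pr"  ["pr"]
22. n10.key = 12  [B₁.key * 2 + 2]
23. n10.pre = "prw"  [B₁.pre ++ "w"]
24. n1.depth = false  [A.lim > 0]
25. n1.val = "prwy"  [B.pre ++ "y"]
26. n0.depth = true  [S₀.lim > 22]
27. n0.val = "v"  [if S₁.depth then S₁.val else "v"]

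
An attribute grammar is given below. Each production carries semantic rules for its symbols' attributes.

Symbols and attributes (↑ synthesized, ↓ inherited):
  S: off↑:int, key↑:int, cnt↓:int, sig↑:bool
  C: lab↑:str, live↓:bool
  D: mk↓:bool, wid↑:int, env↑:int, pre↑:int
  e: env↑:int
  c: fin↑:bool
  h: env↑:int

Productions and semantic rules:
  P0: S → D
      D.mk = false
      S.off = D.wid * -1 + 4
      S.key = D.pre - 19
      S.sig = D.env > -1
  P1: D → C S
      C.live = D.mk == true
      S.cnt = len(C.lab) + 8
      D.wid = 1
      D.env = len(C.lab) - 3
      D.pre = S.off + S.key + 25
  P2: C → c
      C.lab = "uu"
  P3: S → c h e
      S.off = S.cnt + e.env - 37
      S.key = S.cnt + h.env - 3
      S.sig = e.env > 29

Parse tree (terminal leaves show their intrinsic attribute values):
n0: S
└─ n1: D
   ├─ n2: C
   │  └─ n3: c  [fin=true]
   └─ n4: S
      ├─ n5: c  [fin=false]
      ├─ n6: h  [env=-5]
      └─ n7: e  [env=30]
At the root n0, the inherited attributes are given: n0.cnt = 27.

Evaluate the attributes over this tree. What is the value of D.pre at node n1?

30

1. n0.cnt = 27  [given at root]
2. n1.mk = false  [false]
3. n2.live = false  [D.mk == true]
4. n3.fin = true  [terminal]
5. n2.lab = "uu"  ["uu"]
6. n4.cnt = 10  [len(C.lab) + 8]
7. n5.fin = false  [terminal]
8. n6.env = -5  [terminal]
9. n7.env = 30  [terminal]
10. n4.off = 3  [S.cnt + e.env - 37]
11. n4.key = 2  [S.cnt + h.env - 3]
12. n4.sig = true  [e.env > 29]
13. n1.wid = 1  [1]
14. n1.env = -1  [len(C.lab) - 3]
15. n1.pre = 30  [S.off + S.key + 25]
16. n0.off = 3  [D.wid * -1 + 4]
17. n0.key = 11  [D.pre - 19]
18. n0.sig = false  [D.env > -1]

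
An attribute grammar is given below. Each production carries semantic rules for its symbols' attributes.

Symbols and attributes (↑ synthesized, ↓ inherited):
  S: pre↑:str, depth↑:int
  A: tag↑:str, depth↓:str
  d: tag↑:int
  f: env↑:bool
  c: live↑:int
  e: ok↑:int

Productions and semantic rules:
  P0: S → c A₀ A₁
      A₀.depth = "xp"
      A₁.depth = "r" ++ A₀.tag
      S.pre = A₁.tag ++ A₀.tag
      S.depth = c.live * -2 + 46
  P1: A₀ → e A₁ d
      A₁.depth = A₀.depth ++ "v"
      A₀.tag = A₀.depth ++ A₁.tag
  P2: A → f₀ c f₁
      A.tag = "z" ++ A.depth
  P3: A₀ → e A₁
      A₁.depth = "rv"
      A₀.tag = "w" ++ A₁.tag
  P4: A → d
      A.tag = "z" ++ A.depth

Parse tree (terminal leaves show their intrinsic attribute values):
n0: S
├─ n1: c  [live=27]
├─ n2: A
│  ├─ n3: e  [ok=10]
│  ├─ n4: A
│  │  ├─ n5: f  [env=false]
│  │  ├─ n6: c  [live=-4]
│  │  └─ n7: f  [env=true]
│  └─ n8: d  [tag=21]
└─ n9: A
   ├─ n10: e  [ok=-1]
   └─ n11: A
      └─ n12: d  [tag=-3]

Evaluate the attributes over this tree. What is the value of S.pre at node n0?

1. n1.live = 27  [terminal]
2. n2.depth = "xp"  ["xp"]
3. n3.ok = 10  [terminal]
4. n4.depth = "xpv"  [A₀.depth ++ "v"]
5. n5.env = false  [terminal]
6. n6.live = -4  [terminal]
7. n7.env = true  [terminal]
8. n4.tag = "zxpv"  ["z" ++ A.depth]
9. n8.tag = 21  [terminal]
10. n2.tag = "xpzxpv"  [A₀.depth ++ A₁.tag]
11. n9.depth = "rxpzxpv"  ["r" ++ A₀.tag]
12. n10.ok = -1  [terminal]
13. n11.depth = "rv"  ["rv"]
14. n12.tag = -3  [terminal]
15. n11.tag = "zrv"  ["z" ++ A.depth]
16. n9.tag = "wzrv"  ["w" ++ A₁.tag]
17. n0.pre = "wzrvxpzxpv"  [A₁.tag ++ A₀.tag]
18. n0.depth = -8  [c.live * -2 + 46]

"wzrvxpzxpv"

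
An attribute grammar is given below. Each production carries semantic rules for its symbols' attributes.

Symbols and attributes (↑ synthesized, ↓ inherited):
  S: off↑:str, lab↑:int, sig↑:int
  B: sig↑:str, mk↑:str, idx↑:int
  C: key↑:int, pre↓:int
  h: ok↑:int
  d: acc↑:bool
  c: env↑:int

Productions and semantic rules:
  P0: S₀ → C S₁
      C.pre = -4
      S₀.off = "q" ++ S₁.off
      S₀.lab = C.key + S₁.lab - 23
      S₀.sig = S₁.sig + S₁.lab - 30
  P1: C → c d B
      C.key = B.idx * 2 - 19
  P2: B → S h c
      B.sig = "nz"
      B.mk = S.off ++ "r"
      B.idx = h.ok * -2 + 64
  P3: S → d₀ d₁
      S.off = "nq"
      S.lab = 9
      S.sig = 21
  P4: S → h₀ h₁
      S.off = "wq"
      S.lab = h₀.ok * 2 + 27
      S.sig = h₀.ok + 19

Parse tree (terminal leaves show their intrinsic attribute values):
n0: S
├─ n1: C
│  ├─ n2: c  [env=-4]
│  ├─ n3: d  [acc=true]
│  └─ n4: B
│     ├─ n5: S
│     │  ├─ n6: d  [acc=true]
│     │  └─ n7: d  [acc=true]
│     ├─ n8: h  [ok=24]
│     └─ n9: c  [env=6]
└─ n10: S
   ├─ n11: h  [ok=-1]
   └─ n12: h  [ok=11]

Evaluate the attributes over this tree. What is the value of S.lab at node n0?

1. n1.pre = -4  [-4]
2. n2.env = -4  [terminal]
3. n3.acc = true  [terminal]
4. n6.acc = true  [terminal]
5. n7.acc = true  [terminal]
6. n5.off = "nq"  ["nq"]
7. n5.lab = 9  [9]
8. n5.sig = 21  [21]
9. n8.ok = 24  [terminal]
10. n9.env = 6  [terminal]
11. n4.sig = "nz"  ["nz"]
12. n4.mk = "nqr"  [S.off ++ "r"]
13. n4.idx = 16  [h.ok * -2 + 64]
14. n1.key = 13  [B.idx * 2 - 19]
15. n11.ok = -1  [terminal]
16. n12.ok = 11  [terminal]
17. n10.off = "wq"  ["wq"]
18. n10.lab = 25  [h₀.ok * 2 + 27]
19. n10.sig = 18  [h₀.ok + 19]
20. n0.off = "qwq"  ["q" ++ S₁.off]
21. n0.lab = 15  [C.key + S₁.lab - 23]
22. n0.sig = 13  [S₁.sig + S₁.lab - 30]

15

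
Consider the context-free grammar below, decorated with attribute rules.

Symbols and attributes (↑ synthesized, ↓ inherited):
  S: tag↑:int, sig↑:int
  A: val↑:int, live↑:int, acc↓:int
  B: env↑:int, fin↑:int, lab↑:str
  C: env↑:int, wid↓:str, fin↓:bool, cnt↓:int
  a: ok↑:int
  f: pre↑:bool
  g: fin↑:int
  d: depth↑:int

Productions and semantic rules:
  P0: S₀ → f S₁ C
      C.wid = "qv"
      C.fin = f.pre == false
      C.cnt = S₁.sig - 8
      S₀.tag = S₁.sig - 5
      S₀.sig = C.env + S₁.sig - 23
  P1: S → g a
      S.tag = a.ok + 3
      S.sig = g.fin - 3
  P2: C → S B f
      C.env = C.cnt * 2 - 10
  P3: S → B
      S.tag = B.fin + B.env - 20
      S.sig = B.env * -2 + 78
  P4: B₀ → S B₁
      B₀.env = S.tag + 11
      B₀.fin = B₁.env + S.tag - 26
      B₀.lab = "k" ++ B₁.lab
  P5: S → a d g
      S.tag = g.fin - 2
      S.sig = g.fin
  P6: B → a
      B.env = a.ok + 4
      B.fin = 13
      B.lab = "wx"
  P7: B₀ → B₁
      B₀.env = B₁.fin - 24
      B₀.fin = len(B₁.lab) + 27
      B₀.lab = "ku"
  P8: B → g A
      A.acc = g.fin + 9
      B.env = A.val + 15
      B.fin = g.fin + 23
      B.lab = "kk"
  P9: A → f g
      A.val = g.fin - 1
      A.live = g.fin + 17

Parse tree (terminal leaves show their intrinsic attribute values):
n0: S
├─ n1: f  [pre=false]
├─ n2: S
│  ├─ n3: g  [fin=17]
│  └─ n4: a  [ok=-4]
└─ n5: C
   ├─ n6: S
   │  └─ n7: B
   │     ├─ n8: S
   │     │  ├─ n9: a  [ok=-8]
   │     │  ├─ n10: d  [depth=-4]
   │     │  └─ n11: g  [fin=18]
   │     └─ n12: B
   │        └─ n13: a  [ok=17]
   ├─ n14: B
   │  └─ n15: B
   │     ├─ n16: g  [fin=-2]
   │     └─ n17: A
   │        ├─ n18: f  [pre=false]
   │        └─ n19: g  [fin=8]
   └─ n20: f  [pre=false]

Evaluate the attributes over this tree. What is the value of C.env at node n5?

2

1. n1.pre = false  [terminal]
2. n3.fin = 17  [terminal]
3. n4.ok = -4  [terminal]
4. n2.tag = -1  [a.ok + 3]
5. n2.sig = 14  [g.fin - 3]
6. n5.wid = "qv"  ["qv"]
7. n5.fin = true  [f.pre == false]
8. n5.cnt = 6  [S₁.sig - 8]
9. n9.ok = -8  [terminal]
10. n10.depth = -4  [terminal]
11. n11.fin = 18  [terminal]
12. n8.tag = 16  [g.fin - 2]
13. n8.sig = 18  [g.fin]
14. n13.ok = 17  [terminal]
15. n12.env = 21  [a.ok + 4]
16. n12.fin = 13  [13]
17. n12.lab = "wx"  ["wx"]
18. n7.env = 27  [S.tag + 11]
19. n7.fin = 11  [B₁.env + S.tag - 26]
20. n7.lab = "kwx"  ["k" ++ B₁.lab]
21. n6.tag = 18  [B.fin + B.env - 20]
22. n6.sig = 24  [B.env * -2 + 78]
23. n16.fin = -2  [terminal]
24. n17.acc = 7  [g.fin + 9]
25. n18.pre = false  [terminal]
26. n19.fin = 8  [terminal]
27. n17.val = 7  [g.fin - 1]
28. n17.live = 25  [g.fin + 17]
29. n15.env = 22  [A.val + 15]
30. n15.fin = 21  [g.fin + 23]
31. n15.lab = "kk"  ["kk"]
32. n14.env = -3  [B₁.fin - 24]
33. n14.fin = 29  [len(B₁.lab) + 27]
34. n14.lab = "ku"  ["ku"]
35. n20.pre = false  [terminal]
36. n5.env = 2  [C.cnt * 2 - 10]
37. n0.tag = 9  [S₁.sig - 5]
38. n0.sig = -7  [C.env + S₁.sig - 23]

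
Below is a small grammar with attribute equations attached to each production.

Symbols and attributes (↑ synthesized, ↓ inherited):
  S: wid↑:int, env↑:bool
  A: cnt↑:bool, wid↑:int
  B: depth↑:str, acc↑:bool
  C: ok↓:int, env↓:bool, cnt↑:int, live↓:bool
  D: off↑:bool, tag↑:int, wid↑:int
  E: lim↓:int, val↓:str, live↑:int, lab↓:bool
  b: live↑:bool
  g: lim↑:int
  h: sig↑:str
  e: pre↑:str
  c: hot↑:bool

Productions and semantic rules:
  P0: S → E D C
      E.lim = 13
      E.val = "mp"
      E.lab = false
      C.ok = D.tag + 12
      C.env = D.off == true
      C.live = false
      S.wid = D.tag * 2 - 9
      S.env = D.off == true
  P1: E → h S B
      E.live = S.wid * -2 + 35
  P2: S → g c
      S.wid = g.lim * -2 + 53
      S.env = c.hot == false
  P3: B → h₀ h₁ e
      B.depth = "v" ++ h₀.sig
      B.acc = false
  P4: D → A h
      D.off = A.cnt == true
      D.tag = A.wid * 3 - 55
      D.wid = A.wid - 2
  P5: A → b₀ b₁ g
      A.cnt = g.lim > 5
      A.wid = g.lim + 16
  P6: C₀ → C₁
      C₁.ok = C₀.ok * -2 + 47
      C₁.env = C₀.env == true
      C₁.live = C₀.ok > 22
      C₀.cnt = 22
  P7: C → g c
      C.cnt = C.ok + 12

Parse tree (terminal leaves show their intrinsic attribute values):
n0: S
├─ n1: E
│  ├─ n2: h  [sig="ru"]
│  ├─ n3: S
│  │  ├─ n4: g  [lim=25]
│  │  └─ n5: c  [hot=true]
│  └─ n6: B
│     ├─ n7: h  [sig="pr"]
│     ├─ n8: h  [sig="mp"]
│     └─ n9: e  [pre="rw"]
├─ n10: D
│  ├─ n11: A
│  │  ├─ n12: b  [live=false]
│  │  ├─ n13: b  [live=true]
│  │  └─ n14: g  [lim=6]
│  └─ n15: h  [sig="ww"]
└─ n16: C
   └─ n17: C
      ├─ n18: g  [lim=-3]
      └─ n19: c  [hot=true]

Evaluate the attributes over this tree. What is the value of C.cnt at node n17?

1. n1.lim = 13  [13]
2. n1.val = "mp"  ["mp"]
3. n1.lab = false  [false]
4. n2.sig = "ru"  [terminal]
5. n4.lim = 25  [terminal]
6. n5.hot = true  [terminal]
7. n3.wid = 3  [g.lim * -2 + 53]
8. n3.env = false  [c.hot == false]
9. n7.sig = "pr"  [terminal]
10. n8.sig = "mp"  [terminal]
11. n9.pre = "rw"  [terminal]
12. n6.depth = "vpr"  ["v" ++ h₀.sig]
13. n6.acc = false  [false]
14. n1.live = 29  [S.wid * -2 + 35]
15. n12.live = false  [terminal]
16. n13.live = true  [terminal]
17. n14.lim = 6  [terminal]
18. n11.cnt = true  [g.lim > 5]
19. n11.wid = 22  [g.lim + 16]
20. n15.sig = "ww"  [terminal]
21. n10.off = true  [A.cnt == true]
22. n10.tag = 11  [A.wid * 3 - 55]
23. n10.wid = 20  [A.wid - 2]
24. n16.ok = 23  [D.tag + 12]
25. n16.env = true  [D.off == true]
26. n16.live = false  [false]
27. n17.ok = 1  [C₀.ok * -2 + 47]
28. n17.env = true  [C₀.env == true]
29. n17.live = true  [C₀.ok > 22]
30. n18.lim = -3  [terminal]
31. n19.hot = true  [terminal]
32. n17.cnt = 13  [C.ok + 12]
33. n16.cnt = 22  [22]
34. n0.wid = 13  [D.tag * 2 - 9]
35. n0.env = true  [D.off == true]

13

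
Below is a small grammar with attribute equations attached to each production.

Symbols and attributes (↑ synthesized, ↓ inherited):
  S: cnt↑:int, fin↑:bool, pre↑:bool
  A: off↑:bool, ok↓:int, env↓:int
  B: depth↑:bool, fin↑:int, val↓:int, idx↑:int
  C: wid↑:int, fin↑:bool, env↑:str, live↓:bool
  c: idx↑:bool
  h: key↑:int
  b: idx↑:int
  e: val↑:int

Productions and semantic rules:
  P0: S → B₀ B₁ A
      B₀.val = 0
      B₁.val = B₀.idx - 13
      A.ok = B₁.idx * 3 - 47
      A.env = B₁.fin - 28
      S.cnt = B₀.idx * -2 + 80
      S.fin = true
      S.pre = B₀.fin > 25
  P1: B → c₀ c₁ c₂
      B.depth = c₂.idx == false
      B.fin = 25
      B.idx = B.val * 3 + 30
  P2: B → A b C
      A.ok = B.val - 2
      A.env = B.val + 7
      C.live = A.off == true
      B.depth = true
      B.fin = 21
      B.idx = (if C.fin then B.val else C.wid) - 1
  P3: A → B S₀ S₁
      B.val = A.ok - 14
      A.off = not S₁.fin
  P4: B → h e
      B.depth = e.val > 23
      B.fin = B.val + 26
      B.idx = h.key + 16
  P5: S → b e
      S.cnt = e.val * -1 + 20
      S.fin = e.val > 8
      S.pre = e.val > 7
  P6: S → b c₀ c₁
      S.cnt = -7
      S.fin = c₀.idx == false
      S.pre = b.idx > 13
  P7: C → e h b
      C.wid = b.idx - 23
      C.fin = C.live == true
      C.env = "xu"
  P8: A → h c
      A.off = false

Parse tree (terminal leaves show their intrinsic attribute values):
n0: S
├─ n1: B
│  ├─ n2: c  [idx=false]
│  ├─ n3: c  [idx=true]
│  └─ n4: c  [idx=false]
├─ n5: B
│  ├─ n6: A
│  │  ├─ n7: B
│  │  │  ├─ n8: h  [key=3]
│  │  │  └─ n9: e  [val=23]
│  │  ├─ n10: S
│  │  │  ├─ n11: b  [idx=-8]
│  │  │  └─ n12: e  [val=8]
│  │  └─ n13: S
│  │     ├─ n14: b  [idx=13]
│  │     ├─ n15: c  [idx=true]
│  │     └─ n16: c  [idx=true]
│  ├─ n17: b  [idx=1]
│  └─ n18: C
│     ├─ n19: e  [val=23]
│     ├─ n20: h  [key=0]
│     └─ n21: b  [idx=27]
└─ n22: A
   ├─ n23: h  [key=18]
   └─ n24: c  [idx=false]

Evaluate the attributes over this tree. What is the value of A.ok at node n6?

1. n1.val = 0  [0]
2. n2.idx = false  [terminal]
3. n3.idx = true  [terminal]
4. n4.idx = false  [terminal]
5. n1.depth = true  [c₂.idx == false]
6. n1.fin = 25  [25]
7. n1.idx = 30  [B.val * 3 + 30]
8. n5.val = 17  [B₀.idx - 13]
9. n6.ok = 15  [B.val - 2]
10. n6.env = 24  [B.val + 7]
11. n7.val = 1  [A.ok - 14]
12. n8.key = 3  [terminal]
13. n9.val = 23  [terminal]
14. n7.depth = false  [e.val > 23]
15. n7.fin = 27  [B.val + 26]
16. n7.idx = 19  [h.key + 16]
17. n11.idx = -8  [terminal]
18. n12.val = 8  [terminal]
19. n10.cnt = 12  [e.val * -1 + 20]
20. n10.fin = false  [e.val > 8]
21. n10.pre = true  [e.val > 7]
22. n14.idx = 13  [terminal]
23. n15.idx = true  [terminal]
24. n16.idx = true  [terminal]
25. n13.cnt = -7  [-7]
26. n13.fin = false  [c₀.idx == false]
27. n13.pre = false  [b.idx > 13]
28. n6.off = true  [not S₁.fin]
29. n17.idx = 1  [terminal]
30. n18.live = true  [A.off == true]
31. n19.val = 23  [terminal]
32. n20.key = 0  [terminal]
33. n21.idx = 27  [terminal]
34. n18.wid = 4  [b.idx - 23]
35. n18.fin = true  [C.live == true]
36. n18.env = "xu"  ["xu"]
37. n5.depth = true  [true]
38. n5.fin = 21  [21]
39. n5.idx = 16  [(if C.fin then B.val else C.wid) - 1]
40. n22.ok = 1  [B₁.idx * 3 - 47]
41. n22.env = -7  [B₁.fin - 28]
42. n23.key = 18  [terminal]
43. n24.idx = false  [terminal]
44. n22.off = false  [false]
45. n0.cnt = 20  [B₀.idx * -2 + 80]
46. n0.fin = true  [true]
47. n0.pre = false  [B₀.fin > 25]

15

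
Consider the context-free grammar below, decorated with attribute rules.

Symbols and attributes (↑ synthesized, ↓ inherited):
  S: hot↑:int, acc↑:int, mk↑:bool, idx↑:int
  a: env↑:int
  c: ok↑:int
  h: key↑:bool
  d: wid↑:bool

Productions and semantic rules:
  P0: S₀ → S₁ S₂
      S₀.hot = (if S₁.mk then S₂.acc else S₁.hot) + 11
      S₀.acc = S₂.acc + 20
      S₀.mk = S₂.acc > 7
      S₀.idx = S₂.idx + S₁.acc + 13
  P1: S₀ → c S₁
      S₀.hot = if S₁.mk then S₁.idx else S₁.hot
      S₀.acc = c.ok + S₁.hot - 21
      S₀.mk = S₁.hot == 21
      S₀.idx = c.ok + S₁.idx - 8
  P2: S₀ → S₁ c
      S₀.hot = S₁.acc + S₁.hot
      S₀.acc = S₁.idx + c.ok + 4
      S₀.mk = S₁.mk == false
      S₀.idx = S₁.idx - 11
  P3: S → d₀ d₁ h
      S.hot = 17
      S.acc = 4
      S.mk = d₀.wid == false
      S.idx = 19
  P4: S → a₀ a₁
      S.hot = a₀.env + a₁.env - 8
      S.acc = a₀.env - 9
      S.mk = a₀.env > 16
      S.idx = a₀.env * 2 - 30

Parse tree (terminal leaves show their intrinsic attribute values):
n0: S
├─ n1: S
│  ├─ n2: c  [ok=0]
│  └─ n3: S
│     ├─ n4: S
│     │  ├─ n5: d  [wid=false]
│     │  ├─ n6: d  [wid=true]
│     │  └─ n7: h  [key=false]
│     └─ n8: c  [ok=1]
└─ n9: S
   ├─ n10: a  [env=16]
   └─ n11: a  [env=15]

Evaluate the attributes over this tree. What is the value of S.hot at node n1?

21

1. n2.ok = 0  [terminal]
2. n5.wid = false  [terminal]
3. n6.wid = true  [terminal]
4. n7.key = false  [terminal]
5. n4.hot = 17  [17]
6. n4.acc = 4  [4]
7. n4.mk = true  [d₀.wid == false]
8. n4.idx = 19  [19]
9. n8.ok = 1  [terminal]
10. n3.hot = 21  [S₁.acc + S₁.hot]
11. n3.acc = 24  [S₁.idx + c.ok + 4]
12. n3.mk = false  [S₁.mk == false]
13. n3.idx = 8  [S₁.idx - 11]
14. n1.hot = 21  [if S₁.mk then S₁.idx else S₁.hot]
15. n1.acc = 0  [c.ok + S₁.hot - 21]
16. n1.mk = true  [S₁.hot == 21]
17. n1.idx = 0  [c.ok + S₁.idx - 8]
18. n10.env = 16  [terminal]
19. n11.env = 15  [terminal]
20. n9.hot = 23  [a₀.env + a₁.env - 8]
21. n9.acc = 7  [a₀.env - 9]
22. n9.mk = false  [a₀.env > 16]
23. n9.idx = 2  [a₀.env * 2 - 30]
24. n0.hot = 18  [(if S₁.mk then S₂.acc else S₁.hot) + 11]
25. n0.acc = 27  [S₂.acc + 20]
26. n0.mk = false  [S₂.acc > 7]
27. n0.idx = 15  [S₂.idx + S₁.acc + 13]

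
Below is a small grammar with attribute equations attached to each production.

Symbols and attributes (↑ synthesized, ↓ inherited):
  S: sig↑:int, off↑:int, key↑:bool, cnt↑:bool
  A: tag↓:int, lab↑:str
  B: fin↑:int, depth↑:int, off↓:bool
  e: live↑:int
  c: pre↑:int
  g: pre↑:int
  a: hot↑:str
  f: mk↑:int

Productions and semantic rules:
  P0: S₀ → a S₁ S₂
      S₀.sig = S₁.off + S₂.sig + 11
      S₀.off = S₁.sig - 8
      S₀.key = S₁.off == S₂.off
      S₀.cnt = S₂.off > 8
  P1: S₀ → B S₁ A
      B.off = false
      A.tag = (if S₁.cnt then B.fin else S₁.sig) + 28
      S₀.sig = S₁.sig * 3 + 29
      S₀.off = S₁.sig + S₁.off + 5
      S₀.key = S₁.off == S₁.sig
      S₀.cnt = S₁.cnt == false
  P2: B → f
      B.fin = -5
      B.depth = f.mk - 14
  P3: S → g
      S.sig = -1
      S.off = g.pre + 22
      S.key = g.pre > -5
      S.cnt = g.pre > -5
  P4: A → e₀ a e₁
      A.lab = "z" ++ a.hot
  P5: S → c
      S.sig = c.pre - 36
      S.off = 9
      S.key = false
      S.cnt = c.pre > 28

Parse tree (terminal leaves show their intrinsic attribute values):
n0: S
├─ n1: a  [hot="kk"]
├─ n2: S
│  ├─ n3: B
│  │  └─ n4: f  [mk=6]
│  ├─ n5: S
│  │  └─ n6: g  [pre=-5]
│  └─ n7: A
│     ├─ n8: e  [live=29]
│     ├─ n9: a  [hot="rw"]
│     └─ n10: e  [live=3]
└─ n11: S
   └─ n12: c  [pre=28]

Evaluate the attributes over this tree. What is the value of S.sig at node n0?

1. n1.hot = "kk"  [terminal]
2. n3.off = false  [false]
3. n4.mk = 6  [terminal]
4. n3.fin = -5  [-5]
5. n3.depth = -8  [f.mk - 14]
6. n6.pre = -5  [terminal]
7. n5.sig = -1  [-1]
8. n5.off = 17  [g.pre + 22]
9. n5.key = false  [g.pre > -5]
10. n5.cnt = false  [g.pre > -5]
11. n7.tag = 27  [(if S₁.cnt then B.fin else S₁.sig) + 28]
12. n8.live = 29  [terminal]
13. n9.hot = "rw"  [terminal]
14. n10.live = 3  [terminal]
15. n7.lab = "zrw"  ["z" ++ a.hot]
16. n2.sig = 26  [S₁.sig * 3 + 29]
17. n2.off = 21  [S₁.sig + S₁.off + 5]
18. n2.key = false  [S₁.off == S₁.sig]
19. n2.cnt = true  [S₁.cnt == false]
20. n12.pre = 28  [terminal]
21. n11.sig = -8  [c.pre - 36]
22. n11.off = 9  [9]
23. n11.key = false  [false]
24. n11.cnt = false  [c.pre > 28]
25. n0.sig = 24  [S₁.off + S₂.sig + 11]
26. n0.off = 18  [S₁.sig - 8]
27. n0.key = false  [S₁.off == S₂.off]
28. n0.cnt = true  [S₂.off > 8]

24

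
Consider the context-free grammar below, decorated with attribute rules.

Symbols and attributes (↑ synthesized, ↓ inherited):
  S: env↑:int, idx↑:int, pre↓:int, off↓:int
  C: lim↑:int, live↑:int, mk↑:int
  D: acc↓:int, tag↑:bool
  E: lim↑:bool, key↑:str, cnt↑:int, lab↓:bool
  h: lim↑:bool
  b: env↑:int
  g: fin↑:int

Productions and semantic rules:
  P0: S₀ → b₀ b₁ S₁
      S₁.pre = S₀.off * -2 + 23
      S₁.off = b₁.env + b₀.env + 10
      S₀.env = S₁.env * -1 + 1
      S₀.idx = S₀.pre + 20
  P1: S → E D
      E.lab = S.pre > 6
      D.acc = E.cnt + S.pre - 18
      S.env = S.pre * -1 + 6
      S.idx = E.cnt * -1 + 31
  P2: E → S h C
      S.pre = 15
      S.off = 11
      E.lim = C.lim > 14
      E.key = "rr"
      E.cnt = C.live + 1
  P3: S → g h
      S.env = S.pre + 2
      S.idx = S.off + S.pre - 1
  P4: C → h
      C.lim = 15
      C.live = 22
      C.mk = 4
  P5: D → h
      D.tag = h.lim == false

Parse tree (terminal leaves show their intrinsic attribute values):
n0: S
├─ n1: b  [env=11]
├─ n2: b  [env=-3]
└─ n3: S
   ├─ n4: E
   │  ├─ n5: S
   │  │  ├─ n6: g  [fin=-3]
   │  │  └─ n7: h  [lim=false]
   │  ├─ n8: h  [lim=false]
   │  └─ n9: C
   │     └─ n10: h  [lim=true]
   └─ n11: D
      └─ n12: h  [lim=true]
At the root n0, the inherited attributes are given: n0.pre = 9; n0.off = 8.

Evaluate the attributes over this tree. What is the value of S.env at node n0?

1. n0.pre = 9  [given at root]
2. n0.off = 8  [given at root]
3. n1.env = 11  [terminal]
4. n2.env = -3  [terminal]
5. n3.pre = 7  [S₀.off * -2 + 23]
6. n3.off = 18  [b₁.env + b₀.env + 10]
7. n4.lab = true  [S.pre > 6]
8. n5.pre = 15  [15]
9. n5.off = 11  [11]
10. n6.fin = -3  [terminal]
11. n7.lim = false  [terminal]
12. n5.env = 17  [S.pre + 2]
13. n5.idx = 25  [S.off + S.pre - 1]
14. n8.lim = false  [terminal]
15. n10.lim = true  [terminal]
16. n9.lim = 15  [15]
17. n9.live = 22  [22]
18. n9.mk = 4  [4]
19. n4.lim = true  [C.lim > 14]
20. n4.key = "rr"  ["rr"]
21. n4.cnt = 23  [C.live + 1]
22. n11.acc = 12  [E.cnt + S.pre - 18]
23. n12.lim = true  [terminal]
24. n11.tag = false  [h.lim == false]
25. n3.env = -1  [S.pre * -1 + 6]
26. n3.idx = 8  [E.cnt * -1 + 31]
27. n0.env = 2  [S₁.env * -1 + 1]
28. n0.idx = 29  [S₀.pre + 20]

2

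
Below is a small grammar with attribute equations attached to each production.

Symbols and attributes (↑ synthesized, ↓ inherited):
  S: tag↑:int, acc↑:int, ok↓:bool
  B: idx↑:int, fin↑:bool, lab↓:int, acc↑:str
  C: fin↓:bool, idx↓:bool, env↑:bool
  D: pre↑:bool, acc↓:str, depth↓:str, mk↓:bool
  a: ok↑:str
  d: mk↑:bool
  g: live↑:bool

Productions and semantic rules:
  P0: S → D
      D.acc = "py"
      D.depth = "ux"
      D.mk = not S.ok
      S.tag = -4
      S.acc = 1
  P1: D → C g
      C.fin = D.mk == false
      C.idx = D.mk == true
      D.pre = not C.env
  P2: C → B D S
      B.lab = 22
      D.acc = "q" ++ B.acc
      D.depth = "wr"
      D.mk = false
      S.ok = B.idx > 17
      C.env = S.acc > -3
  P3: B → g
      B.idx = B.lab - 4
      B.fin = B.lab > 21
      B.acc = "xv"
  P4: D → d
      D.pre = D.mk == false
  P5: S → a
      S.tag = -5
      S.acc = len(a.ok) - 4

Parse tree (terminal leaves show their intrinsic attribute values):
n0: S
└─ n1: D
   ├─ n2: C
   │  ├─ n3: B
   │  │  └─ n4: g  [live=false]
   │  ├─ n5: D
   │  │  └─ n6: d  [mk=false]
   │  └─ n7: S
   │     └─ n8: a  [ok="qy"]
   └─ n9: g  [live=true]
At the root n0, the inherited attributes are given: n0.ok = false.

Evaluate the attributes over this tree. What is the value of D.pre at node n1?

1. n0.ok = false  [given at root]
2. n1.acc = "py"  ["py"]
3. n1.depth = "ux"  ["ux"]
4. n1.mk = true  [not S.ok]
5. n2.fin = false  [D.mk == false]
6. n2.idx = true  [D.mk == true]
7. n3.lab = 22  [22]
8. n4.live = false  [terminal]
9. n3.idx = 18  [B.lab - 4]
10. n3.fin = true  [B.lab > 21]
11. n3.acc = "xv"  ["xv"]
12. n5.acc = "qxv"  ["q" ++ B.acc]
13. n5.depth = "wr"  ["wr"]
14. n5.mk = false  [false]
15. n6.mk = false  [terminal]
16. n5.pre = true  [D.mk == false]
17. n7.ok = true  [B.idx > 17]
18. n8.ok = "qy"  [terminal]
19. n7.tag = -5  [-5]
20. n7.acc = -2  [len(a.ok) - 4]
21. n2.env = true  [S.acc > -3]
22. n9.live = true  [terminal]
23. n1.pre = false  [not C.env]
24. n0.tag = -4  [-4]
25. n0.acc = 1  [1]

false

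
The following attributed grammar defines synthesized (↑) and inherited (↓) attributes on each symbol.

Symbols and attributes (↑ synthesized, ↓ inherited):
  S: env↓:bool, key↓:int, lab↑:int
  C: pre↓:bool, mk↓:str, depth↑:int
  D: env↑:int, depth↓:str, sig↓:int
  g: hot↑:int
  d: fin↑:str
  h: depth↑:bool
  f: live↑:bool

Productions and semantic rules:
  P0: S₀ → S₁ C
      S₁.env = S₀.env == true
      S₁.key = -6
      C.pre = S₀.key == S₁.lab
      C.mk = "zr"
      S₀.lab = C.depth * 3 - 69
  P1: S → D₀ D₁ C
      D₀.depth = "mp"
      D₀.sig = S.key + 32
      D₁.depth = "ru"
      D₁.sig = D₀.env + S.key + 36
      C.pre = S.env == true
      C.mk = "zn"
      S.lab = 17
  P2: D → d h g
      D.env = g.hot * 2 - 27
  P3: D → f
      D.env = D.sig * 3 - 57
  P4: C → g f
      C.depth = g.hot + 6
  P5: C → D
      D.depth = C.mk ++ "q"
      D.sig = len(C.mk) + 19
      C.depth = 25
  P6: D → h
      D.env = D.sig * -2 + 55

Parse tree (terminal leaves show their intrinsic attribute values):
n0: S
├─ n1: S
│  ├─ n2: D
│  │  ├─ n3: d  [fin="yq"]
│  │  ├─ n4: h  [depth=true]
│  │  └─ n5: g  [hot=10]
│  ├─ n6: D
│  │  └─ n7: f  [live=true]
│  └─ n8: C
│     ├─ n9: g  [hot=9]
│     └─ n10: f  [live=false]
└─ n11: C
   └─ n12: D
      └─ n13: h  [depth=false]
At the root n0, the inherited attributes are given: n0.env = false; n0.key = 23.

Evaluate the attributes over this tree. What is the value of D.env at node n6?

12

1. n0.env = false  [given at root]
2. n0.key = 23  [given at root]
3. n1.env = false  [S₀.env == true]
4. n1.key = -6  [-6]
5. n2.depth = "mp"  ["mp"]
6. n2.sig = 26  [S.key + 32]
7. n3.fin = "yq"  [terminal]
8. n4.depth = true  [terminal]
9. n5.hot = 10  [terminal]
10. n2.env = -7  [g.hot * 2 - 27]
11. n6.depth = "ru"  ["ru"]
12. n6.sig = 23  [D₀.env + S.key + 36]
13. n7.live = true  [terminal]
14. n6.env = 12  [D.sig * 3 - 57]
15. n8.pre = false  [S.env == true]
16. n8.mk = "zn"  ["zn"]
17. n9.hot = 9  [terminal]
18. n10.live = false  [terminal]
19. n8.depth = 15  [g.hot + 6]
20. n1.lab = 17  [17]
21. n11.pre = false  [S₀.key == S₁.lab]
22. n11.mk = "zr"  ["zr"]
23. n12.depth = "zrq"  [C.mk ++ "q"]
24. n12.sig = 21  [len(C.mk) + 19]
25. n13.depth = false  [terminal]
26. n12.env = 13  [D.sig * -2 + 55]
27. n11.depth = 25  [25]
28. n0.lab = 6  [C.depth * 3 - 69]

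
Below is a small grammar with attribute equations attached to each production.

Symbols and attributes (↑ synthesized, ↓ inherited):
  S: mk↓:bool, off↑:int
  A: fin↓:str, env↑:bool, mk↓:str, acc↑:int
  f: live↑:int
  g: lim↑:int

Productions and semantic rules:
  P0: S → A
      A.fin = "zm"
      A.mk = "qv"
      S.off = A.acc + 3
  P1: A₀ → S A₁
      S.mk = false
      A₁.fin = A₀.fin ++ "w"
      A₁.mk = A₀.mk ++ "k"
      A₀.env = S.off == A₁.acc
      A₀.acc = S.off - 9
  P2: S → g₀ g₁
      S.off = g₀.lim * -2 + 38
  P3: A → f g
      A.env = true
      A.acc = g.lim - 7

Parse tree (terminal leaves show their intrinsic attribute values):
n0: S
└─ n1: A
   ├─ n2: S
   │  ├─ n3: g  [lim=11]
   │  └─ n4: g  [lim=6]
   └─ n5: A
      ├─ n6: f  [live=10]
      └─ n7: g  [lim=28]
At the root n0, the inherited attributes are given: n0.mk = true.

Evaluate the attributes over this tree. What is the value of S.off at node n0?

10

1. n0.mk = true  [given at root]
2. n1.fin = "zm"  ["zm"]
3. n1.mk = "qv"  ["qv"]
4. n2.mk = false  [false]
5. n3.lim = 11  [terminal]
6. n4.lim = 6  [terminal]
7. n2.off = 16  [g₀.lim * -2 + 38]
8. n5.fin = "zmw"  [A₀.fin ++ "w"]
9. n5.mk = "qvk"  [A₀.mk ++ "k"]
10. n6.live = 10  [terminal]
11. n7.lim = 28  [terminal]
12. n5.env = true  [true]
13. n5.acc = 21  [g.lim - 7]
14. n1.env = false  [S.off == A₁.acc]
15. n1.acc = 7  [S.off - 9]
16. n0.off = 10  [A.acc + 3]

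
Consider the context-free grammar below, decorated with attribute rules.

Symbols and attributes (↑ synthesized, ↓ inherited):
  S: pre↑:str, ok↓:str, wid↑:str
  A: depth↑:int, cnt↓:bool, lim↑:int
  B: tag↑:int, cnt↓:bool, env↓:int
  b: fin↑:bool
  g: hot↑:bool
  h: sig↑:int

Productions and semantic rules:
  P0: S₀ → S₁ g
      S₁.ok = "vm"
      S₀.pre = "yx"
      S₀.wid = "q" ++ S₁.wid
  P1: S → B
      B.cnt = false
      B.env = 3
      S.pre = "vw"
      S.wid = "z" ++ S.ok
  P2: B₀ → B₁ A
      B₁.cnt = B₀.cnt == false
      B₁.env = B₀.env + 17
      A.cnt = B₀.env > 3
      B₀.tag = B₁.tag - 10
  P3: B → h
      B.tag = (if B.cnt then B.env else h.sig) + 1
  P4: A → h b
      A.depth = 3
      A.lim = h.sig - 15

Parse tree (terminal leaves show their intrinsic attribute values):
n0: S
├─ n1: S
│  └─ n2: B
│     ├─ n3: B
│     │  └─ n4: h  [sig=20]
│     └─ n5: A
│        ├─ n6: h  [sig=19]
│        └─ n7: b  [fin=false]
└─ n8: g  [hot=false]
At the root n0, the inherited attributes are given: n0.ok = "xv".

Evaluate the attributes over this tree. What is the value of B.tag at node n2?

11

1. n0.ok = "xv"  [given at root]
2. n1.ok = "vm"  ["vm"]
3. n2.cnt = false  [false]
4. n2.env = 3  [3]
5. n3.cnt = true  [B₀.cnt == false]
6. n3.env = 20  [B₀.env + 17]
7. n4.sig = 20  [terminal]
8. n3.tag = 21  [(if B.cnt then B.env else h.sig) + 1]
9. n5.cnt = false  [B₀.env > 3]
10. n6.sig = 19  [terminal]
11. n7.fin = false  [terminal]
12. n5.depth = 3  [3]
13. n5.lim = 4  [h.sig - 15]
14. n2.tag = 11  [B₁.tag - 10]
15. n1.pre = "vw"  ["vw"]
16. n1.wid = "zvm"  ["z" ++ S.ok]
17. n8.hot = false  [terminal]
18. n0.pre = "yx"  ["yx"]
19. n0.wid = "qzvm"  ["q" ++ S₁.wid]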